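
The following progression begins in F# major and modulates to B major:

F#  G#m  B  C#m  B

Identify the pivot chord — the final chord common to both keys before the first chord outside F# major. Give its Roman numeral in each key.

Chords diatonic to F# major: F#, G#m, A#m, B, C#, D#m, E#dim.
Reading the progression, the first chord not in that set is C#m, so the modulation leaves F# major there.
The chord immediately before C#m is B, which is diatonic to both keys: IV in F# major and I in B major.

B — IV in F# major, I in B major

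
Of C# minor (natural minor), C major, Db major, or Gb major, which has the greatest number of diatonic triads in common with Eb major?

Triads of Eb major: Eb (I), Fm (ii), Gm (iii), Ab (IV), Bb (V), Cm (vi), Ddim (vii°).
C# minor (natural minor) shares 0: none.
C major shares 0: none.
Db major shares 2: Fm, Ab.
Gb major shares 0: none.
The most common triads (2) are shared with Db major.

Db major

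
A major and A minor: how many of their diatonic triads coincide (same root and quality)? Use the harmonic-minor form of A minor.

Diatonic triads of A major: A major (I), B minor (ii), C# minor (iii), D major (IV), E major (V), F# minor (vi), G# diminished (vii°).
Diatonic triads of A minor (harmonic minor): A minor (i), B diminished (ii°), C augmented (III+), D minor (iv), E major (V), F major (VI), G# diminished (vii°).
Matching root and quality in both lists: E major, G# diminished.
That gives 2 common triads.

2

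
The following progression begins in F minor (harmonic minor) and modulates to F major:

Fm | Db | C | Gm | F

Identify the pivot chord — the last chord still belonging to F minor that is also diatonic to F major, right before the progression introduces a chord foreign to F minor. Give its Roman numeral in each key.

C — V in F minor, V in F major

Chords diatonic to F minor: Fm, Gdim, Abaug, Bbm, C, Db, Edim.
Reading the progression, the first chord not in that set is Gm, so the modulation leaves F minor there.
The chord immediately before Gm is C, which is diatonic to both keys: V in F minor and V in F major.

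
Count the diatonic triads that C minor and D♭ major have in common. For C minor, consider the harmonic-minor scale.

Diatonic triads of C minor (harmonic minor): C minor (i), D diminished (ii°), E♭ augmented (III+), F minor (iv), G major (V), A♭ major (VI), B diminished (vii°).
Diatonic triads of D♭ major: D♭ major (I), E♭ minor (ii), F minor (iii), G♭ major (IV), A♭ major (V), B♭ minor (vi), C diminished (vii°).
Matching root and quality in both lists: F minor, A♭ major.
That gives 2 common triads.

2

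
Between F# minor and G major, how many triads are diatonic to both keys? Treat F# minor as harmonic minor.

2

Diatonic triads of F# minor (harmonic minor): F#m (i), G#dim (ii°), Aaug (III+), Bm (iv), C# (V), D (VI), E#dim (vii°).
Diatonic triads of G major: G (I), Am (ii), Bm (iii), C (IV), D (V), Em (vi), F#dim (vii°).
Matching root and quality in both lists: Bm, D.
That gives 2 common triads.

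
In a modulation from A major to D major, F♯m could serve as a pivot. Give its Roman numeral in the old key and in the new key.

The scale of A major is A B C♯ D E F♯ G♯; F♯ is degree 6, and the triad built there (F♯-A-C♯) is minor, so it is vi.
The scale of D major is D E F♯ G A B C♯; F♯ is degree 3, and the triad built there (F♯-A-C♯) is minor, so it is iii.

vi in A major; iii in D major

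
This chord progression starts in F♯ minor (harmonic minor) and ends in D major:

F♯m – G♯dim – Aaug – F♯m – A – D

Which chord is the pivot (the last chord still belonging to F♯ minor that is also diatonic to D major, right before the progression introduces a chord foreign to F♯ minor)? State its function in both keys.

F♯m — i in F♯ minor, iii in D major

Chords diatonic to F♯ minor: F♯m, G♯dim, Aaug, Bm, C♯, D, E♯dim.
Reading the progression, the first chord not in that set is A, so the modulation leaves F♯ minor there.
The chord immediately before A is F♯m, which is diatonic to both keys: i in F♯ minor and iii in D major.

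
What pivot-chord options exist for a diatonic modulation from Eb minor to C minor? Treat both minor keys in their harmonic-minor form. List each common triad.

Ddim

Triads in Eb minor (harmonic minor): Ebm (i), Fdim (ii°), Gbaug (III+), Abm (iv), Bb (V), Cb (VI), Ddim (vii°).
Triads in C minor (harmonic minor): Cm (i), Ddim (ii°), Ebaug (III+), Fm (iv), G (V), Ab (VI), Bdim (vii°).
Shared triads with their functions: Ddim (vii° in Eb minor, ii° in C minor).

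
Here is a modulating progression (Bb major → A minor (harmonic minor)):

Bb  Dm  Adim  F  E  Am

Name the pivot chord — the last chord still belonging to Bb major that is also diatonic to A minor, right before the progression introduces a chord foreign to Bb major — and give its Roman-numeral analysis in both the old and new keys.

Chords diatonic to Bb major: Bb, Cm, Dm, Eb, F, Gm, Adim.
Reading the progression, the first chord not in that set is E, so the modulation leaves Bb major there.
The chord immediately before E is F, which is diatonic to both keys: V in Bb major and VI in A minor.

F — V in Bb major, VI in A minor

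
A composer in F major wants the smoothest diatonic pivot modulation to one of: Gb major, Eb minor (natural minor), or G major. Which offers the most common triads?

Triads of F major: F major (I), G minor (ii), A minor (iii), Bb major (IV), C major (V), D minor (vi), E diminished (vii°).
Gb major shares 0: none.
Eb minor (natural minor) shares 0: none.
G major shares 2: Am, C.
The most common triads (2) are shared with G major.

G major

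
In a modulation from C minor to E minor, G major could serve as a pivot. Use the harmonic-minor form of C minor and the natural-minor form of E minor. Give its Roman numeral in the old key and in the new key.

V in C minor; III in E minor

The scale of C minor (harmonic minor) is C D Eb F G Ab B; G is degree 5, and the triad built there (G-B-D) is major, so it is V.
The scale of E minor (natural minor) is E F# G A B C D; G is degree 3, and the triad built there (G-B-D) is major, so it is III.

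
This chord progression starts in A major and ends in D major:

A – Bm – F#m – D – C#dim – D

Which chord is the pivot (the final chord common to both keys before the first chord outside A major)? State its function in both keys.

Chords diatonic to A major: A, Bm, C#m, D, E, F#m, G#dim.
Reading the progression, the first chord not in that set is C#dim, so the modulation leaves A major there.
The chord immediately before C#dim is D, which is diatonic to both keys: IV in A major and I in D major.

D — IV in A major, I in D major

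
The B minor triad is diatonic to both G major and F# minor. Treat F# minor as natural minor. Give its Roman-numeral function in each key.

The scale of G major is G A B C D E F#; B is degree 3, and the triad built there (B-D-F#) is minor, so it is iii.
The scale of F# minor (natural minor) is F# G# A B C# D E; B is degree 4, and the triad built there (B-D-F#) is minor, so it is iv.

iii in G major; iv in F# minor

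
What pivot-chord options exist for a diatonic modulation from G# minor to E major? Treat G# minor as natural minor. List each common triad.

Triads in G# minor (natural minor): G# minor (i), A# diminished (ii°), B major (III), C# minor (iv), D# minor (v), E major (VI), F# major (VII).
Triads in E major: E major (I), F# minor (ii), G# minor (iii), A major (IV), B major (V), C# minor (vi), D# diminished (vii°).
Shared triads with their functions: G# minor (i in G# minor, iii in E major); B major (III in G# minor, V in E major); C# minor (iv in G# minor, vi in E major); E major (VI in G# minor, I in E major).

G#m, B, C#m, E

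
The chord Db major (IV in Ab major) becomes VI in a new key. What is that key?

The numeral VI denotes a major triad on scale degree 6. With Db on degree 6, the tonic of the new key is F.
Degree 6 carries a major triad in minor keys, so the destination is F minor.
Check: the diatonic triads of F minor (natural minor) are Fm (i), Gdim (ii°), Ab (III), Bbm (iv), Cm (v), Db (VI), Eb (VII) — Db major is indeed VI.

F minor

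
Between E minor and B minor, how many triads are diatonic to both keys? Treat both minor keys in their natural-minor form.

Diatonic triads of E minor (natural minor): Em (i), F#dim (ii°), G (III), Am (iv), Bm (v), C (VI), D (VII).
Diatonic triads of B minor (natural minor): Bm (i), C#dim (ii°), D (III), Em (iv), F#m (v), G (VI), A (VII).
Matching root and quality in both lists: Em, G, Bm, D.
That gives 4 common triads.

4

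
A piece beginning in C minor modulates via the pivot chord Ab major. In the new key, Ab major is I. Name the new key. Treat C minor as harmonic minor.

The numeral I denotes a major triad on scale degree 1. With Ab on degree 1, the tonic of the new key is Ab.
Degree 1 carries a major triad in major keys, so the destination is Ab major.
Check: the diatonic triads of Ab major are Ab (I), Bbm (ii), Cm (iii), Db (IV), Eb (V), Fm (vi), Gdim (vii°) — Ab major is indeed I.

Ab major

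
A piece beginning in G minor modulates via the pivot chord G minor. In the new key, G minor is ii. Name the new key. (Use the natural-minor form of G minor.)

The numeral ii denotes a minor triad on scale degree 2. With G on degree 2, the tonic of the new key is F.
Degree 2 carries a minor triad in major keys, so the destination is F major.
Check: the diatonic triads of F major are F (I), Gm (ii), Am (iii), Bb (IV), C (V), Dm (vi), Edim (vii°) — G minor is indeed ii.

F major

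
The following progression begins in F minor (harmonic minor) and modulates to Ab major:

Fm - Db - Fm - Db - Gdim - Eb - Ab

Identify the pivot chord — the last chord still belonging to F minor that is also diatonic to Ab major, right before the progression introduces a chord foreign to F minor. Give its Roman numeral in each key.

Gdim — ii° in F minor, vii° in Ab major

Chords diatonic to F minor: Fm, Gdim, Abaug, Bbm, C, Db, Edim.
Reading the progression, the first chord not in that set is Eb, so the modulation leaves F minor there.
The chord immediately before Eb is Gdim, which is diatonic to both keys: ii° in F minor and vii° in Ab major.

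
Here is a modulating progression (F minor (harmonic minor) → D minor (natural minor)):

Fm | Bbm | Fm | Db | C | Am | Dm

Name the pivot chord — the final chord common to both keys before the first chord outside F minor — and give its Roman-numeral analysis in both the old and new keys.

C — V in F minor, VII in D minor

Chords diatonic to F minor: Fm, Gdim, Abaug, Bbm, C, Db, Edim.
Reading the progression, the first chord not in that set is Am, so the modulation leaves F minor there.
The chord immediately before Am is C, which is diatonic to both keys: V in F minor and VII in D minor.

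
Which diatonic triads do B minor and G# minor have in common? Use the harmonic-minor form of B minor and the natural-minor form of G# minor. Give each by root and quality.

F#, A#dim

Triads in B minor (harmonic minor): Bm (i), C#dim (ii°), Daug (III+), Em (iv), F# (V), G (VI), A#dim (vii°).
Triads in G# minor (natural minor): G#m (i), A#dim (ii°), B (III), C#m (iv), D#m (v), E (VI), F# (VII).
Shared triads with their functions: F# (V in B minor, VII in G# minor); A#dim (vii° in B minor, ii° in G# minor).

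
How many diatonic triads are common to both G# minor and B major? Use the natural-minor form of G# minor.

7

Diatonic triads of G# minor (natural minor): G#m (i), A#dim (ii°), B (III), C#m (iv), D#m (v), E (VI), F# (VII).
Diatonic triads of B major: B (I), C#m (ii), D#m (iii), E (IV), F# (V), G#m (vi), A#dim (vii°).
Matching root and quality in both lists: G#m, A#dim, B, C#m, D#m, E, F#.
That gives 7 common triads.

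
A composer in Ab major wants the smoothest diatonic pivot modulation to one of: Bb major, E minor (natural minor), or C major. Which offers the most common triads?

Bb major

Triads of Ab major: Ab major (I), Bb minor (ii), C minor (iii), Db major (IV), Eb major (V), F minor (vi), G diminished (vii°).
Bb major shares 2: Cm, Eb.
E minor (natural minor) shares 0: none.
C major shares 0: none.
The most common triads (2) are shared with Bb major.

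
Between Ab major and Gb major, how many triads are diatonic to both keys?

2

Diatonic triads of Ab major: Ab (I), Bbm (ii), Cm (iii), Db (IV), Eb (V), Fm (vi), Gdim (vii°).
Diatonic triads of Gb major: Gb (I), Abm (ii), Bbm (iii), Cb (IV), Db (V), Ebm (vi), Fdim (vii°).
Matching root and quality in both lists: Bbm, Db.
That gives 2 common triads.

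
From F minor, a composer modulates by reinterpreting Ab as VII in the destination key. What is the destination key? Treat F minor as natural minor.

Bb minor

The numeral VII denotes a major triad on scale degree 7. With Ab on degree 7, the tonic of the new key is Bb.
Degree 7 carries a major triad in natural-minor keys, so the destination is Bb minor.
Check: the diatonic triads of Bb minor (natural minor) are Bbm (i), Cdim (ii°), Db (III), Ebm (iv), Fm (v), Gb (VI), Ab (VII) — Ab is indeed VII.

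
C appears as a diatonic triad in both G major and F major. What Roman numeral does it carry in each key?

IV in G major; V in F major

The scale of G major is G A B C D E F#; C is degree 4, and the triad built there (C-E-G) is major, so it is IV.
The scale of F major is F G A Bb C D E; C is degree 5, and the triad built there (C-E-G) is major, so it is V.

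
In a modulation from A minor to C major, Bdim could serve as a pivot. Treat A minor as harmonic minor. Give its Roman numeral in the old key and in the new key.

ii° in A minor; vii° in C major

The scale of A minor (harmonic minor) is A B C D E F G#; B is degree 2, and the triad built there (B-D-F) is diminished, so it is ii°.
The scale of C major is C D E F G A B; B is degree 7, and the triad built there (B-D-F) is diminished, so it is vii°.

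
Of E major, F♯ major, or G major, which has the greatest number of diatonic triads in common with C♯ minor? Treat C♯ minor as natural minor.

Triads of C♯ minor (natural minor): C♯ minor (i), D♯ diminished (ii°), E major (III), F♯ minor (iv), G♯ minor (v), A major (VI), B major (VII).
E major shares 7: C♯m, D♯dim, E, F♯m, G♯m, A, B.
F♯ major shares 2: G♯m, B.
G major shares 0: none.
The most common triads (7) are shared with E major.

E major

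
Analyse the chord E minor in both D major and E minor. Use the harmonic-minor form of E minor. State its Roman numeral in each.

ii in D major; i in E minor

The scale of D major is D E F# G A B C#; E is degree 2, and the triad built there (E-G-B) is minor, so it is ii.
The scale of E minor (harmonic minor) is E F# G A B C D#; E is degree 1, and the triad built there (E-G-B) is minor, so it is i.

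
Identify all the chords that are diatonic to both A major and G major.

Bm, D

Triads in A major: A (I), Bm (ii), C#m (iii), D (IV), E (V), F#m (vi), G#dim (vii°).
Triads in G major: G (I), Am (ii), Bm (iii), C (IV), D (V), Em (vi), F#dim (vii°).
Shared triads with their functions: Bm (ii in A major, iii in G major); D (IV in A major, V in G major).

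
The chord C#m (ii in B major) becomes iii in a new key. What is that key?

The numeral iii denotes a minor triad on scale degree 3. With C# on degree 3, the tonic of the new key is A.
Degree 3 carries a minor triad in major keys, so the destination is A major.
Check: the diatonic triads of A major are A (I), Bm (ii), C#m (iii), D (IV), E (V), F#m (vi), G#dim (vii°) — C#m is indeed iii.

A major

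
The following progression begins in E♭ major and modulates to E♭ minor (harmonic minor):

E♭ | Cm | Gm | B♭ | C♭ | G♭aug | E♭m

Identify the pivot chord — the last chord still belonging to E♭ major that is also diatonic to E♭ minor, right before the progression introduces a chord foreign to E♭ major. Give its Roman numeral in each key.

Chords diatonic to E♭ major: E♭, Fm, Gm, A♭, B♭, Cm, Ddim.
Reading the progression, the first chord not in that set is C♭, so the modulation leaves E♭ major there.
The chord immediately before C♭ is B♭, which is diatonic to both keys: V in E♭ major and V in E♭ minor.

B♭ — V in E♭ major, V in E♭ minor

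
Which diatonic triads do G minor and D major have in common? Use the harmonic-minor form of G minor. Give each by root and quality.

D

Triads in G minor (harmonic minor): Gm (i), Adim (ii°), B♭aug (III+), Cm (iv), D (V), E♭ (VI), F♯dim (vii°).
Triads in D major: D (I), Em (ii), F♯m (iii), G (IV), A (V), Bm (vi), C♯dim (vii°).
Shared triads with their functions: D (V in G minor, I in D major).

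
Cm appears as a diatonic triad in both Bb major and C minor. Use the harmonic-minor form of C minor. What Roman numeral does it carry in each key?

The scale of Bb major is Bb C D Eb F G A; C is degree 2, and the triad built there (C-Eb-G) is minor, so it is ii.
The scale of C minor (harmonic minor) is C D Eb F G Ab B; C is degree 1, and the triad built there (C-Eb-G) is minor, so it is i.

ii in Bb major; i in C minor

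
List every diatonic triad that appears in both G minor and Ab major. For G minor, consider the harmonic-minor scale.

Cm, Eb

Triads in G minor (harmonic minor): Gm (i), Adim (ii°), Bbaug (III+), Cm (iv), D (V), Eb (VI), F#dim (vii°).
Triads in Ab major: Ab (I), Bbm (ii), Cm (iii), Db (IV), Eb (V), Fm (vi), Gdim (vii°).
Shared triads with their functions: Cm (iv in G minor, iii in Ab major); Eb (VI in G minor, V in Ab major).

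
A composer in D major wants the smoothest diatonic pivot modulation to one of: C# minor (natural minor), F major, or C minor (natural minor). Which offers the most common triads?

Triads of D major: D (I), Em (ii), F#m (iii), G (IV), A (V), Bm (vi), C#dim (vii°).
C# minor (natural minor) shares 2: F#m, A.
F major shares 0: none.
C minor (natural minor) shares 0: none.
The most common triads (2) are shared with C# minor.

C# minor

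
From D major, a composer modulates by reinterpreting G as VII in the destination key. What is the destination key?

The numeral VII denotes a major triad on scale degree 7. With G on degree 7, the tonic of the new key is A.
Degree 7 carries a major triad in natural-minor keys, so the destination is A minor.
Check: the diatonic triads of A minor (natural minor) are Am (i), Bdim (ii°), C (III), Dm (iv), Em (v), F (VI), G (VII) — G is indeed VII.

A minor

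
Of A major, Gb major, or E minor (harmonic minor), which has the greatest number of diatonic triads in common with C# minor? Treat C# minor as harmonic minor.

Triads of C# minor (harmonic minor): C#m (i), D#dim (ii°), Eaug (III+), F#m (iv), G# (V), A (VI), B#dim (vii°).
A major shares 3: C#m, F#m, A.
Gb major shares 0: none.
E minor (harmonic minor) shares 1: D#dim.
The most common triads (3) are shared with A major.

A major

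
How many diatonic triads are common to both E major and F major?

0

Diatonic triads of E major: E major (I), F♯ minor (ii), G♯ minor (iii), A major (IV), B major (V), C♯ minor (vi), D♯ diminished (vii°).
Diatonic triads of F major: F major (I), G minor (ii), A minor (iii), B♭ major (IV), C major (V), D minor (vi), E diminished (vii°).
No triad has the same root and quality in both keys.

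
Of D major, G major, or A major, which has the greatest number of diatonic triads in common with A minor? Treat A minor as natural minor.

Triads of A minor (natural minor): Am (i), Bdim (ii°), C (III), Dm (iv), Em (v), F (VI), G (VII).
D major shares 2: Em, G.
G major shares 4: Am, C, Em, G.
A major shares 0: none.
The most common triads (4) are shared with G major.

G major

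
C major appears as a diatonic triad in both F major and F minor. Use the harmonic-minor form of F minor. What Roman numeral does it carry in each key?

V in F major; V in F minor

The scale of F major is F G A Bb C D E; C is degree 5, and the triad built there (C-E-G) is major, so it is V.
The scale of F minor (harmonic minor) is F G Ab Bb C Db E; C is degree 5, and the triad built there (C-E-G) is major, so it is V.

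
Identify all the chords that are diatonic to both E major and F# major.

G#m, B

Triads in E major: E (I), F#m (ii), G#m (iii), A (IV), B (V), C#m (vi), D#dim (vii°).
Triads in F# major: F# (I), G#m (ii), A#m (iii), B (IV), C# (V), D#m (vi), E#dim (vii°).
Shared triads with their functions: G#m (iii in E major, ii in F# major); B (V in E major, IV in F# major).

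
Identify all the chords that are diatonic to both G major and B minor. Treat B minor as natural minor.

Triads in G major: G (I), Am (ii), Bm (iii), C (IV), D (V), Em (vi), F#dim (vii°).
Triads in B minor (natural minor): Bm (i), C#dim (ii°), D (III), Em (iv), F#m (v), G (VI), A (VII).
Shared triads with their functions: G (I in G major, VI in B minor); Bm (iii in G major, i in B minor); D (V in G major, III in B minor); Em (vi in G major, iv in B minor).

G, Bm, D, Em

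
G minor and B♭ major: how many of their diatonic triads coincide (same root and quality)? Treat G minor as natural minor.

Diatonic triads of G minor (natural minor): Gm (i), Adim (ii°), B♭ (III), Cm (iv), Dm (v), E♭ (VI), F (VII).
Diatonic triads of B♭ major: B♭ (I), Cm (ii), Dm (iii), E♭ (IV), F (V), Gm (vi), Adim (vii°).
Matching root and quality in both lists: Gm, Adim, B♭, Cm, Dm, E♭, F.
That gives 7 common triads.

7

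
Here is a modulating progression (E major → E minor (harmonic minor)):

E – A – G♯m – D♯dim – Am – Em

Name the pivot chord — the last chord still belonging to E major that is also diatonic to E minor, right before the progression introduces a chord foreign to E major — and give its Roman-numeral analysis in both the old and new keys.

D♯dim — vii° in E major, vii° in E minor

Chords diatonic to E major: E, F♯m, G♯m, A, B, C♯m, D♯dim.
Reading the progression, the first chord not in that set is Am, so the modulation leaves E major there.
The chord immediately before Am is D♯dim, which is diatonic to both keys: vii° in E major and vii° in E minor.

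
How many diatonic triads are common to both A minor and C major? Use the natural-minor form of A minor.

Diatonic triads of A minor (natural minor): Am (i), Bdim (ii°), C (III), Dm (iv), Em (v), F (VI), G (VII).
Diatonic triads of C major: C (I), Dm (ii), Em (iii), F (IV), G (V), Am (vi), Bdim (vii°).
Matching root and quality in both lists: Am, Bdim, C, Dm, Em, F, G.
That gives 7 common triads.

7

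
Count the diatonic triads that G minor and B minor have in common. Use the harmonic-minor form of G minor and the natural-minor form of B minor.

1

Diatonic triads of G minor (harmonic minor): Gm (i), Adim (ii°), Bbaug (III+), Cm (iv), D (V), Eb (VI), F#dim (vii°).
Diatonic triads of B minor (natural minor): Bm (i), C#dim (ii°), D (III), Em (iv), F#m (v), G (VI), A (VII).
Matching root and quality in both lists: D.
That gives 1 common triad.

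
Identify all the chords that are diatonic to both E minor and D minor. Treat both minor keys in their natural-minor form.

Triads in E minor (natural minor): Em (i), F#dim (ii°), G (III), Am (iv), Bm (v), C (VI), D (VII).
Triads in D minor (natural minor): Dm (i), Edim (ii°), F (III), Gm (iv), Am (v), Bb (VI), C (VII).
Shared triads with their functions: Am (iv in E minor, v in D minor); C (VI in E minor, VII in D minor).

Am, C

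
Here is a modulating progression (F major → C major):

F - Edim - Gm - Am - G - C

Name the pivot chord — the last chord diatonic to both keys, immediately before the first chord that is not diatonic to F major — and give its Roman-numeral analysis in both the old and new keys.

Chords diatonic to F major: F, Gm, Am, Bb, C, Dm, Edim.
Reading the progression, the first chord not in that set is G, so the modulation leaves F major there.
The chord immediately before G is Am, which is diatonic to both keys: iii in F major and vi in C major.

Am — iii in F major, vi in C major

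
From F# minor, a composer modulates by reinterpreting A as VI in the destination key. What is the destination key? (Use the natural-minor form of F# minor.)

The numeral VI denotes a major triad on scale degree 6. With A on degree 6, the tonic of the new key is C#.
Degree 6 carries a major triad in minor keys, so the destination is C# minor.
Check: the diatonic triads of C# minor (natural minor) are C#m (i), D#dim (ii°), E (III), F#m (iv), G#m (v), A (VI), B (VII) — A is indeed VI.

C# minor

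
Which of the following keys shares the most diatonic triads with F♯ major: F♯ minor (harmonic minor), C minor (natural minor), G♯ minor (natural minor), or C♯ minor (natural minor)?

G♯ minor

Triads of F♯ major: F♯ (I), G♯m (ii), A♯m (iii), B (IV), C♯ (V), D♯m (vi), E♯dim (vii°).
F♯ minor (harmonic minor) shares 2: C♯, E♯dim.
C minor (natural minor) shares 0: none.
G♯ minor (natural minor) shares 4: F♯, G♯m, B, D♯m.
C♯ minor (natural minor) shares 2: G♯m, B.
The most common triads (4) are shared with G♯ minor.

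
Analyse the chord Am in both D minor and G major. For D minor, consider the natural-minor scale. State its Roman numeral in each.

v in D minor; ii in G major

The scale of D minor (natural minor) is D E F G A Bb C; A is degree 5, and the triad built there (A-C-E) is minor, so it is v.
The scale of G major is G A B C D E F#; A is degree 2, and the triad built there (A-C-E) is minor, so it is ii.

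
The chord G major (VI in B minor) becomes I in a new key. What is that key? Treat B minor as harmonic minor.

G major

The numeral I denotes a major triad on scale degree 1. With G on degree 1, the tonic of the new key is G.
Degree 1 carries a major triad in major keys, so the destination is G major.
Check: the diatonic triads of G major are G (I), Am (ii), Bm (iii), C (IV), D (V), Em (vi), F♯dim (vii°) — G major is indeed I.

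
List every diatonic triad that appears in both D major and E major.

F#m, A

Triads in D major: D major (I), E minor (ii), F# minor (iii), G major (IV), A major (V), B minor (vi), C# diminished (vii°).
Triads in E major: E major (I), F# minor (ii), G# minor (iii), A major (IV), B major (V), C# minor (vi), D# diminished (vii°).
Shared triads with their functions: F# minor (iii in D major, ii in E major); A major (V in D major, IV in E major).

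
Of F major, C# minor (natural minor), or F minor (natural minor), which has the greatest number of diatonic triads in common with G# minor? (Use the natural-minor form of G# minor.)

C# minor

Triads of G# minor (natural minor): G# minor (i), A# diminished (ii°), B major (III), C# minor (iv), D# minor (v), E major (VI), F# major (VII).
F major shares 0: none.
C# minor (natural minor) shares 4: G#m, B, C#m, E.
F minor (natural minor) shares 0: none.
The most common triads (4) are shared with C# minor.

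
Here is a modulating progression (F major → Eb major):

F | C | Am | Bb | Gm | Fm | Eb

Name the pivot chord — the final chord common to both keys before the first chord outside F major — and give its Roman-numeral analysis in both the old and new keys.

Chords diatonic to F major: F, Gm, Am, Bb, C, Dm, Edim.
Reading the progression, the first chord not in that set is Fm, so the modulation leaves F major there.
The chord immediately before Fm is Gm, which is diatonic to both keys: ii in F major and iii in Eb major.

Gm — ii in F major, iii in Eb major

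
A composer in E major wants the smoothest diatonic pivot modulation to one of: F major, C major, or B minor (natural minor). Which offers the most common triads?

Triads of E major: E major (I), F♯ minor (ii), G♯ minor (iii), A major (IV), B major (V), C♯ minor (vi), D♯ diminished (vii°).
F major shares 0: none.
C major shares 0: none.
B minor (natural minor) shares 2: F♯m, A.
The most common triads (2) are shared with B minor.

B minor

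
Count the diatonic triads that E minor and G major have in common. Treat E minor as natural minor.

Diatonic triads of E minor (natural minor): Em (i), F#dim (ii°), G (III), Am (iv), Bm (v), C (VI), D (VII).
Diatonic triads of G major: G (I), Am (ii), Bm (iii), C (IV), D (V), Em (vi), F#dim (vii°).
Matching root and quality in both lists: Em, F#dim, G, Am, Bm, C, D.
That gives 7 common triads.

7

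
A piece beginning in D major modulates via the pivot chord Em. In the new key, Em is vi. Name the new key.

The numeral vi denotes a minor triad on scale degree 6. With E on degree 6, the tonic of the new key is G.
Degree 6 carries a minor triad in major keys, so the destination is G major.
Check: the diatonic triads of G major are G (I), Am (ii), Bm (iii), C (IV), D (V), Em (vi), F#dim (vii°) — Em is indeed vi.

G major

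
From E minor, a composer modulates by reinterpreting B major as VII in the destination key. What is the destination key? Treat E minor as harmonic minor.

The numeral VII denotes a major triad on scale degree 7. With B on degree 7, the tonic of the new key is C♯.
Degree 7 carries a major triad in natural-minor keys, so the destination is C♯ minor.
Check: the diatonic triads of C♯ minor (natural minor) are C♯m (i), D♯dim (ii°), E (III), F♯m (iv), G♯m (v), A (VI), B (VII) — B major is indeed VII.

C♯ minor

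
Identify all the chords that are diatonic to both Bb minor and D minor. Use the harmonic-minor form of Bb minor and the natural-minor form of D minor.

F

Triads in Bb minor (harmonic minor): Bbm (i), Cdim (ii°), Dbaug (III+), Ebm (iv), F (V), Gb (VI), Adim (vii°).
Triads in D minor (natural minor): Dm (i), Edim (ii°), F (III), Gm (iv), Am (v), Bb (VI), C (VII).
Shared triads with their functions: F (V in Bb minor, III in D minor).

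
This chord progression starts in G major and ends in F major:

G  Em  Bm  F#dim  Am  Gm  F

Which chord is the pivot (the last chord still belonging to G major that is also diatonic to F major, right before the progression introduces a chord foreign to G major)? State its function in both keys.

Am — ii in G major, iii in F major

Chords diatonic to G major: G, Am, Bm, C, D, Em, F#dim.
Reading the progression, the first chord not in that set is Gm, so the modulation leaves G major there.
The chord immediately before Gm is Am, which is diatonic to both keys: ii in G major and iii in F major.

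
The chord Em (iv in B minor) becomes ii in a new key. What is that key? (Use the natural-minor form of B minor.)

The numeral ii denotes a minor triad on scale degree 2. With E on degree 2, the tonic of the new key is D.
Degree 2 carries a minor triad in major keys, so the destination is D major.
Check: the diatonic triads of D major are D (I), Em (ii), F♯m (iii), G (IV), A (V), Bm (vi), C♯dim (vii°) — Em is indeed ii.

D major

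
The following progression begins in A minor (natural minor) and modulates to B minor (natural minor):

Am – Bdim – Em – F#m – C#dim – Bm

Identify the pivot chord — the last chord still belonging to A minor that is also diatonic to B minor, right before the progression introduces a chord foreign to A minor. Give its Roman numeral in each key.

Em — v in A minor, iv in B minor

Chords diatonic to A minor: Am, Bdim, C, Dm, Em, F, G.
Reading the progression, the first chord not in that set is F#m, so the modulation leaves A minor there.
The chord immediately before F#m is Em, which is diatonic to both keys: v in A minor and iv in B minor.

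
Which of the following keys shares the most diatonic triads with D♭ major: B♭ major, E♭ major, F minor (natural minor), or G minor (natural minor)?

Triads of D♭ major: D♭ (I), E♭m (ii), Fm (iii), G♭ (IV), A♭ (V), B♭m (vi), Cdim (vii°).
B♭ major shares 0: none.
E♭ major shares 2: Fm, A♭.
F minor (natural minor) shares 4: D♭, Fm, A♭, B♭m.
G minor (natural minor) shares 0: none.
The most common triads (4) are shared with F minor.

F minor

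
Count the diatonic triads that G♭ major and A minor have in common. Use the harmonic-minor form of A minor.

0

Diatonic triads of G♭ major: G♭ major (I), A♭ minor (ii), B♭ minor (iii), C♭ major (IV), D♭ major (V), E♭ minor (vi), F diminished (vii°).
Diatonic triads of A minor (harmonic minor): A minor (i), B diminished (ii°), C augmented (III+), D minor (iv), E major (V), F major (VI), G♯ diminished (vii°).
No triad has the same root and quality in both keys.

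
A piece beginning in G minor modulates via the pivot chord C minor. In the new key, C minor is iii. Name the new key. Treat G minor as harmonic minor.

The numeral iii denotes a minor triad on scale degree 3. With C on degree 3, the tonic of the new key is Ab.
Degree 3 carries a minor triad in major keys, so the destination is Ab major.
Check: the diatonic triads of Ab major are Ab (I), Bbm (ii), Cm (iii), Db (IV), Eb (V), Fm (vi), Gdim (vii°) — C minor is indeed iii.

Ab major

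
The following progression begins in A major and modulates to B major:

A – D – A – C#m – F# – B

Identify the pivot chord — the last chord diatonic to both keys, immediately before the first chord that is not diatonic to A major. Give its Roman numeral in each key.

Chords diatonic to A major: A, Bm, C#m, D, E, F#m, G#dim.
Reading the progression, the first chord not in that set is F#, so the modulation leaves A major there.
The chord immediately before F# is C#m, which is diatonic to both keys: iii in A major and ii in B major.

C#m — iii in A major, ii in B major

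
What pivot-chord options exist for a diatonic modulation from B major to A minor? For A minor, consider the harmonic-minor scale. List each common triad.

E

Triads in B major: B (I), C♯m (ii), D♯m (iii), E (IV), F♯ (V), G♯m (vi), A♯dim (vii°).
Triads in A minor (harmonic minor): Am (i), Bdim (ii°), Caug (III+), Dm (iv), E (V), F (VI), G♯dim (vii°).
Shared triads with their functions: E (IV in B major, V in A minor).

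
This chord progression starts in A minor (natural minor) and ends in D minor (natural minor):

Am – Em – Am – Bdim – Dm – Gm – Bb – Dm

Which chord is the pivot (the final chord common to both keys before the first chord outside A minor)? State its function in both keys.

Chords diatonic to A minor: Am, Bdim, C, Dm, Em, F, G.
Reading the progression, the first chord not in that set is Gm, so the modulation leaves A minor there.
The chord immediately before Gm is Dm, which is diatonic to both keys: iv in A minor and i in D minor.

Dm — iv in A minor, i in D minor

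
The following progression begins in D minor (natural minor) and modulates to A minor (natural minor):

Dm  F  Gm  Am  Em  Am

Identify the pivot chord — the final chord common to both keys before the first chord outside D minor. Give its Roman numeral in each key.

Am — v in D minor, i in A minor

Chords diatonic to D minor: Dm, Edim, F, Gm, Am, Bb, C.
Reading the progression, the first chord not in that set is Em, so the modulation leaves D minor there.
The chord immediately before Em is Am, which is diatonic to both keys: v in D minor and i in A minor.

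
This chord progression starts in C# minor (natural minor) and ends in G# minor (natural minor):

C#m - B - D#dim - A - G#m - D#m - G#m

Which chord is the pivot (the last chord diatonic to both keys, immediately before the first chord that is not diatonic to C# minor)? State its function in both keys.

G#m — v in C# minor, i in G# minor

Chords diatonic to C# minor: C#m, D#dim, E, F#m, G#m, A, B.
Reading the progression, the first chord not in that set is D#m, so the modulation leaves C# minor there.
The chord immediately before D#m is G#m, which is diatonic to both keys: v in C# minor and i in G# minor.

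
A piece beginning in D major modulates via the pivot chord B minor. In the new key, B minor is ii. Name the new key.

A major

The numeral ii denotes a minor triad on scale degree 2. With B on degree 2, the tonic of the new key is A.
Degree 2 carries a minor triad in major keys, so the destination is A major.
Check: the diatonic triads of A major are A (I), Bm (ii), C#m (iii), D (IV), E (V), F#m (vi), G#dim (vii°) — B minor is indeed ii.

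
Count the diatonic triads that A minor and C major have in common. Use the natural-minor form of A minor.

Diatonic triads of A minor (natural minor): Am (i), Bdim (ii°), C (III), Dm (iv), Em (v), F (VI), G (VII).
Diatonic triads of C major: C (I), Dm (ii), Em (iii), F (IV), G (V), Am (vi), Bdim (vii°).
Matching root and quality in both lists: Am, Bdim, C, Dm, Em, F, G.
That gives 7 common triads.

7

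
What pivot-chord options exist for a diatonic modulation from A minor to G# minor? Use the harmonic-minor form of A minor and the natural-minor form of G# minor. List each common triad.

E

Triads in A minor (harmonic minor): Am (i), Bdim (ii°), Caug (III+), Dm (iv), E (V), F (VI), G#dim (vii°).
Triads in G# minor (natural minor): G#m (i), A#dim (ii°), B (III), C#m (iv), D#m (v), E (VI), F# (VII).
Shared triads with their functions: E (V in A minor, VI in G# minor).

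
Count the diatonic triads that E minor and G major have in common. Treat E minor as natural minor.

Diatonic triads of E minor (natural minor): Em (i), F#dim (ii°), G (III), Am (iv), Bm (v), C (VI), D (VII).
Diatonic triads of G major: G (I), Am (ii), Bm (iii), C (IV), D (V), Em (vi), F#dim (vii°).
Matching root and quality in both lists: Em, F#dim, G, Am, Bm, C, D.
That gives 7 common triads.

7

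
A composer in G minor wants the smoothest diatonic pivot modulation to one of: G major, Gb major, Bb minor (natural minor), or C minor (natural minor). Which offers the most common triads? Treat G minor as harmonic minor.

C minor

Triads of G minor (harmonic minor): Gm (i), Adim (ii°), Bbaug (III+), Cm (iv), D (V), Eb (VI), F#dim (vii°).
G major shares 2: D, F#dim.
Gb major shares 0: none.
Bb minor (natural minor) shares 0: none.
C minor (natural minor) shares 3: Gm, Cm, Eb.
The most common triads (3) are shared with C minor.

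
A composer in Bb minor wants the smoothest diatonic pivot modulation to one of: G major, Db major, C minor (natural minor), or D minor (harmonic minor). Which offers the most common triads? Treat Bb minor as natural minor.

Triads of Bb minor (natural minor): Bb minor (i), C diminished (ii°), Db major (III), Eb minor (iv), F minor (v), Gb major (VI), Ab major (VII).
G major shares 0: none.
Db major shares 7: Bbm, Cdim, Db, Ebm, Fm, Gb, Ab.
C minor (natural minor) shares 2: Fm, Ab.
D minor (harmonic minor) shares 0: none.
The most common triads (7) are shared with Db major.

Db major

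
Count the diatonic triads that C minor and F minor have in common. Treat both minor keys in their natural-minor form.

Diatonic triads of C minor (natural minor): C minor (i), D diminished (ii°), Eb major (III), F minor (iv), G minor (v), Ab major (VI), Bb major (VII).
Diatonic triads of F minor (natural minor): F minor (i), G diminished (ii°), Ab major (III), Bb minor (iv), C minor (v), Db major (VI), Eb major (VII).
Matching root and quality in both lists: C minor, Eb major, F minor, Ab major.
That gives 4 common triads.

4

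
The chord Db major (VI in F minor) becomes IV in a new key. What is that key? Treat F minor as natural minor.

The numeral IV denotes a major triad on scale degree 4. With Db on degree 4, the tonic of the new key is Ab.
Degree 4 carries a major triad in major keys, so the destination is Ab major.
Check: the diatonic triads of Ab major are Ab (I), Bbm (ii), Cm (iii), Db (IV), Eb (V), Fm (vi), Gdim (vii°) — Db major is indeed IV.

Ab major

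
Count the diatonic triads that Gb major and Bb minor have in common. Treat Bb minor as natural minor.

4

Diatonic triads of Gb major: Gb (I), Abm (ii), Bbm (iii), Cb (IV), Db (V), Ebm (vi), Fdim (vii°).
Diatonic triads of Bb minor (natural minor): Bbm (i), Cdim (ii°), Db (III), Ebm (iv), Fm (v), Gb (VI), Ab (VII).
Matching root and quality in both lists: Gb, Bbm, Db, Ebm.
That gives 4 common triads.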